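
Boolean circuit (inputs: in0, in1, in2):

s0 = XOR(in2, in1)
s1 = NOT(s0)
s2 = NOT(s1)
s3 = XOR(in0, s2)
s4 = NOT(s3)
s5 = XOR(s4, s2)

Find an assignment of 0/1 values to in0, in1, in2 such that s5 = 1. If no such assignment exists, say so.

in0=0, in1=1, in2=1

s5 = XOR(s4, s2) must be 1, so s4 and s2 differ.
Check with in0=0, in1=1, in2=1:
s0 = XOR(in2, in1) = XOR(1, 1) = 0
s1 = NOT(s0) = NOT 0 = 1
s2 = NOT(s1) = NOT 1 = 0
s3 = XOR(in0, s2) = XOR(0, 0) = 0
s4 = NOT(s3) = NOT 0 = 1
s5 = XOR(s4, s2) = XOR(1, 0) = 1
So s5 = 1 as required.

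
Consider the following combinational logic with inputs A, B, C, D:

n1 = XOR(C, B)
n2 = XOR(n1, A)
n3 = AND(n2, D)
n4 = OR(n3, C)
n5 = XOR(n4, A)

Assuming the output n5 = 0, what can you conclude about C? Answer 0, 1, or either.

either

Both values of C occur among assignments with n5 = 0:
  C=0: A=0, B=0, C=0, D=0
  C=1: A=1, B=0, C=1, D=0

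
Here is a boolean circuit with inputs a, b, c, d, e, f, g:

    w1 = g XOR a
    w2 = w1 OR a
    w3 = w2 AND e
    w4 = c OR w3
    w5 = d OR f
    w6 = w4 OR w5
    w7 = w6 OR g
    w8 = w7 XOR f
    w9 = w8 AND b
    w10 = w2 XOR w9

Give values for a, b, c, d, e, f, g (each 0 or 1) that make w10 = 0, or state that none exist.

w10 = w2 XOR w9 must be 0, so w2 and w9 are equal.
Check with a=0, b=1, c=0, d=0, e=1, f=1, g=0:
w1 = g XOR a = 0 XOR 0 = 0
w2 = w1 OR a = 0 OR 0 = 0
w3 = w2 AND e = 0 AND 1 = 0
w4 = c OR w3 = 0 OR 0 = 0
w5 = d OR f = 0 OR 1 = 1
w6 = w4 OR w5 = 0 OR 1 = 1
w7 = w6 OR g = 1 OR 0 = 1
w8 = w7 XOR f = 1 XOR 1 = 0
w9 = w8 AND b = 0 AND 1 = 0
w10 = w2 XOR w9 = 0 XOR 0 = 0
So w10 = 0 as required.

a=0, b=1, c=0, d=0, e=1, f=1, g=0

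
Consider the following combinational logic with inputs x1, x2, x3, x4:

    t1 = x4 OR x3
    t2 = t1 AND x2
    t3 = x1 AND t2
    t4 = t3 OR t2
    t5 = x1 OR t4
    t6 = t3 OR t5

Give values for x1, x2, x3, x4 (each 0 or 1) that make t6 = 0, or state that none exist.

Check with x1=0, x2=0, x3=1, x4=0:
t1 = x4 OR x3 = 0 OR 1 = 1
t2 = t1 AND x2 = 1 AND 0 = 0
t3 = x1 AND t2 = 0 AND 0 = 0
t4 = t3 OR t2 = 0 OR 0 = 0
t5 = x1 OR t4 = 0 OR 0 = 0
t6 = t3 OR t5 = 0 OR 0 = 0
So t6 = 0 as required.

x1=0, x2=0, x3=1, x4=0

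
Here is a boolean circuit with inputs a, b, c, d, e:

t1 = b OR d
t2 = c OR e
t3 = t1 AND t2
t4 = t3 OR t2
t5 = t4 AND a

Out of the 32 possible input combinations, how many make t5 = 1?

t5 = t4 AND a must be 1, so both t4 = 1 and a = 1.
t4 = t3 OR t2 must be 1, so at least one of t3, t2 is 1.
Enumerating the 32 input combinations, 12 give t5 = 1 and 20 give t5 = 0.

12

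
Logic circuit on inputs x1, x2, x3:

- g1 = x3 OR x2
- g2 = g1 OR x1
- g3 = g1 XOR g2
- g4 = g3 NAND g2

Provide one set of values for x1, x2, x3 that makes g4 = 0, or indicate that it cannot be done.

x1=1 x2=0 x3=0

g4 = g3 NAND g2 must be 0, so both g3 = 1 and g2 = 1.
g3 = g1 XOR g2 must be 1, so g1 and g2 differ.
Check with x1=1 x2=0 x3=0:
g1 = x3 OR x2 = 0 OR 0 = 0
g2 = g1 OR x1 = 0 OR 1 = 1
g3 = g1 XOR g2 = 0 XOR 1 = 1
g4 = g3 NAND g2 = 1 NAND 1 = 0
So g4 = 0 as required.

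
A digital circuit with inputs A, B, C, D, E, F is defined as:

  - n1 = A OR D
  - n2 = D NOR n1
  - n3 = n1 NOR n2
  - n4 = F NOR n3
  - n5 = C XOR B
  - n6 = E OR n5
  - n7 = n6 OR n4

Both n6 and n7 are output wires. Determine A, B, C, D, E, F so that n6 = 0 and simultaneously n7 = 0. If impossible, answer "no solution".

A=1 B=1 C=1 D=1 E=0 F=1

Check with A=1 B=1 C=1 D=1 E=0 F=1:
n1 = A OR D = 1 OR 1 = 1
n2 = D NOR n1 = 1 NOR 1 = 0
n3 = n1 NOR n2 = 1 NOR 0 = 0
n4 = F NOR n3 = 1 NOR 0 = 0
n5 = C XOR B = 1 XOR 1 = 0
n6 = E OR n5 = 0 OR 0 = 0
n7 = n6 OR n4 = 0 OR 0 = 0
So n6 = 0 and n7 = 0.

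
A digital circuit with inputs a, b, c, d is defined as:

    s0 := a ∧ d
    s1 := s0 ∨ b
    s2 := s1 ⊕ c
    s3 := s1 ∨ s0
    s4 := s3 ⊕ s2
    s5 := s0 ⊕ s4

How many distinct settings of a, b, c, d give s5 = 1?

8

s5 = s0 ⊕ s4 must be 1, so s0 and s4 differ.
Enumerating the 16 input combinations, 8 give s5 = 1 and 8 give s5 = 0.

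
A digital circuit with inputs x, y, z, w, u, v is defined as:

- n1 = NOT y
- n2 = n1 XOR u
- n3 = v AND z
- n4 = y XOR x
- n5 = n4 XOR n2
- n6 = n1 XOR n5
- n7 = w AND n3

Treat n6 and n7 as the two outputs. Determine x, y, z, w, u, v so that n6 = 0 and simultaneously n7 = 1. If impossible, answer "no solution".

Check with x=0, y=1, z=1, w=1, u=1, v=1:
n1 = NOT y = NOT 1 = 0
n2 = n1 XOR u = 0 XOR 1 = 1
n3 = v AND z = 1 AND 1 = 1
n4 = y XOR x = 1 XOR 0 = 1
n5 = n4 XOR n2 = 1 XOR 1 = 0
n6 = n1 XOR n5 = 0 XOR 0 = 0
n7 = w AND n3 = 1 AND 1 = 1
So n6 = 0 and n7 = 1.

x=0, y=1, z=1, w=1, u=1, v=1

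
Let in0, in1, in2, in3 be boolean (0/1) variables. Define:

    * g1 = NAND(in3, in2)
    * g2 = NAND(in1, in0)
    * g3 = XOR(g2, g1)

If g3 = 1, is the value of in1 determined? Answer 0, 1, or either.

either

Both values of in1 occur among assignments with g3 = 1:
  in1=0: in0=0, in1=0, in2=1, in3=1
  in1=1: in0=0, in1=1, in2=1, in3=1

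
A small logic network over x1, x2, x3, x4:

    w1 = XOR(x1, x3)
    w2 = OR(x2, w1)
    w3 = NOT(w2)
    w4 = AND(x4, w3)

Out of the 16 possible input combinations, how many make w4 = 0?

14

w4 = AND(x4, w3) must be 0, so at least one of x4, w3 is 0.
Enumerating the 16 input combinations, 14 give w4 = 0 and 2 give w4 = 1.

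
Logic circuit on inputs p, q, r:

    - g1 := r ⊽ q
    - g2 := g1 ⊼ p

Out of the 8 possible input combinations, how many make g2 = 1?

g2 = g1 ⊼ p must be 1, so at least one of g1, p is 0.
Enumerating the 8 input combinations, 7 give g2 = 1 and 1 give g2 = 0.

7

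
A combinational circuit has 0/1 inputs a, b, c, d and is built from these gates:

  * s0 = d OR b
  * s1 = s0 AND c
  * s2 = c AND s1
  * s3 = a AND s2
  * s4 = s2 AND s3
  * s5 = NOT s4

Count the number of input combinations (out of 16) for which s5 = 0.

3

s5 = NOT s4 must be 0, so s4 = 1.
s4 = s2 AND s3 must be 1, so both s2 = 1 and s3 = 1.
Satisfying assignments:
  a=1, b=0, c=1, d=1
  a=1, b=1, c=1, d=0
  a=1, b=1, c=1, d=1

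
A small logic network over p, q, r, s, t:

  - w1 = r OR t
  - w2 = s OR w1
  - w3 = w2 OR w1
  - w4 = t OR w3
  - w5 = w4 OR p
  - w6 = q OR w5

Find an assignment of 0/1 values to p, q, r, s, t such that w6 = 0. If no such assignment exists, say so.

p=0, q=0, r=0, s=0, t=0

w6 = q OR w5 must be 0, so both q = 0 and w5 = 0.
w5 = w4 OR p must be 0, so both w4 = 0 and p = 0.
w4 = t OR w3 must be 0, so both t = 0 and w3 = 0.
Check with p=0, q=0, r=0, s=0, t=0:
w1 = r OR t = 0 OR 0 = 0
w2 = s OR w1 = 0 OR 0 = 0
w3 = w2 OR w1 = 0 OR 0 = 0
w4 = t OR w3 = 0 OR 0 = 0
w5 = w4 OR p = 0 OR 0 = 0
w6 = q OR w5 = 0 OR 0 = 0
So w6 = 0 as required.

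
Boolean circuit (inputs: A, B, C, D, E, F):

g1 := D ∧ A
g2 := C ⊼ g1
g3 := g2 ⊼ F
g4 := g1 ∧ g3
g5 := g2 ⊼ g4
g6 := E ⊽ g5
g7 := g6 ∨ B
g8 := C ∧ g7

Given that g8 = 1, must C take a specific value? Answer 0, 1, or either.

g8 = C ∧ g7 must be 1, so both C = 1 and g7 = 1.
g7 = g6 ∨ B must be 1, so at least one of g6, B is 1.
Every assignment with g8 = 1 has C = 1; there are 16 such assignment(s).

1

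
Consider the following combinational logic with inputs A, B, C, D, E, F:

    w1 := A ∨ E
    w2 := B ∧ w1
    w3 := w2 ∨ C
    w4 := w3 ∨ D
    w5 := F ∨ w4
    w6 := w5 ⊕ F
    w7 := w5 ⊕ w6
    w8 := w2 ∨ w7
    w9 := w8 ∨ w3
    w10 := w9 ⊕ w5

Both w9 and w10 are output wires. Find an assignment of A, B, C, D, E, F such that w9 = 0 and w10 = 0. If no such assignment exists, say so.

A=0 B=0 C=0 D=0 E=0 F=0

Check with A=0 B=0 C=0 D=0 E=0 F=0:
w1 = A ∨ E = 0 ∨ 0 = 0
w2 = B ∧ w1 = 0 ∧ 0 = 0
w3 = w2 ∨ C = 0 ∨ 0 = 0
w4 = w3 ∨ D = 0 ∨ 0 = 0
w5 = F ∨ w4 = 0 ∨ 0 = 0
w6 = w5 ⊕ F = 0 ⊕ 0 = 0
w7 = w5 ⊕ w6 = 0 ⊕ 0 = 0
w8 = w2 ∨ w7 = 0 ∨ 0 = 0
w9 = w8 ∨ w3 = 0 ∨ 0 = 0
w10 = w9 ⊕ w5 = 0 ⊕ 0 = 0
So w9 = 0 and w10 = 0.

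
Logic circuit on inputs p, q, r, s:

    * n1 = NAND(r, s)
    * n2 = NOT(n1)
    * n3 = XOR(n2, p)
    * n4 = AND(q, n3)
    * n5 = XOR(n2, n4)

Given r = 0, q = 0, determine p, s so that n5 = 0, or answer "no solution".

n5 = XOR(n2, n4) must be 0, so n2 and n4 are equal.
Check with r = 0, q = 0 and p=0, s=0:
n1 = NAND(r, s) = NAND(0, 0) = 1
n2 = NOT(n1) = NOT 1 = 0
n3 = XOR(n2, p) = XOR(0, 0) = 0
n4 = AND(q, n3) = AND(0, 0) = 0
n5 = XOR(n2, n4) = XOR(0, 0) = 0
So n5 = 0.

p=0 s=0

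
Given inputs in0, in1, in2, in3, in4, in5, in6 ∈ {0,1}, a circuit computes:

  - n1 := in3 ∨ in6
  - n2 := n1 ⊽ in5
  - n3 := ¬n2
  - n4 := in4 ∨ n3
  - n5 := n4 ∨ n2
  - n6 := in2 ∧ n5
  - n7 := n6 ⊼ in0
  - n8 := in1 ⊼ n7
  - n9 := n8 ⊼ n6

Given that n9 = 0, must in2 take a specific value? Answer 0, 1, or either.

1

n9 = n8 ⊼ n6 must be 0, so both n8 = 1 and n6 = 1.
n8 = in1 ⊼ n7 must be 1, so at least one of in1, n7 is 0.
Every assignment with n9 = 0 has in2 = 1; there are 48 such assignment(s).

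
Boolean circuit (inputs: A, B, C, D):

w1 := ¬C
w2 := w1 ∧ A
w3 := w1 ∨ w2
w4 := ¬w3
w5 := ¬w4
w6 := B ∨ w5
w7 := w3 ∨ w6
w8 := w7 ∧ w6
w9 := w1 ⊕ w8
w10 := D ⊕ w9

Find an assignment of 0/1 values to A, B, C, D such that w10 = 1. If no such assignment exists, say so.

A=0 B=1 C=1 D=0

w10 = D ⊕ w9 must be 1, so D and w9 differ.
Check with A=0 B=1 C=1 D=0:
w1 = ¬C = ¬1 = 0
w2 = w1 ∧ A = 0 ∧ 0 = 0
w3 = w1 ∨ w2 = 0 ∨ 0 = 0
w4 = ¬w3 = ¬0 = 1
w5 = ¬w4 = ¬1 = 0
w6 = B ∨ w5 = 1 ∨ 0 = 1
w7 = w3 ∨ w6 = 0 ∨ 1 = 1
w8 = w7 ∧ w6 = 1 ∧ 1 = 1
w9 = w1 ⊕ w8 = 0 ⊕ 1 = 1
w10 = D ⊕ w9 = 0 ⊕ 1 = 1
So w10 = 1 as required.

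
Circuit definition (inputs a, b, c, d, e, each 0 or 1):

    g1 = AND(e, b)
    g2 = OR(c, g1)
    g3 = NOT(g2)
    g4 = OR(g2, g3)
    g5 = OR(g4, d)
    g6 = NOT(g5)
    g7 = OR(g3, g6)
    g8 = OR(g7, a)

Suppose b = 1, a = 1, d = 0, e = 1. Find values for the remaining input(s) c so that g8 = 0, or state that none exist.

With b = 1, a = 1, d = 0, e = 1 fixed, none of the 2 settings of c give g8 = 0.
For example, with c=1:
g1 = AND(e, b) = AND(1, 1) = 1
g2 = OR(c, g1) = OR(1, 1) = 1
g3 = NOT(g2) = NOT 1 = 0
g4 = OR(g2, g3) = OR(1, 0) = 1
g5 = OR(g4, d) = OR(1, 0) = 1
g6 = NOT(g5) = NOT 1 = 0
g7 = OR(g3, g6) = OR(0, 0) = 0
g8 = OR(g7, a) = OR(0, 1) = 1
giving g8 = 1 ≠ 0.

no solution exists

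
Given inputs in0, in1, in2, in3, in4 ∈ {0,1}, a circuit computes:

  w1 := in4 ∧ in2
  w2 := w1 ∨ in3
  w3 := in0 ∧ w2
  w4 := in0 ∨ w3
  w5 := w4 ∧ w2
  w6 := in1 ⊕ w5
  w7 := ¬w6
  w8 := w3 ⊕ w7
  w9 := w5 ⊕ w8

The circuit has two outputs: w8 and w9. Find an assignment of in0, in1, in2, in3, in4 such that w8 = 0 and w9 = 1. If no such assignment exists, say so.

Check with in0=1 in1=1 in2=1 in3=0 in4=1:
w1 = in4 ∧ in2 = 1 ∧ 1 = 1
w2 = w1 ∨ in3 = 1 ∨ 0 = 1
w3 = in0 ∧ w2 = 1 ∧ 1 = 1
w4 = in0 ∨ w3 = 1 ∨ 1 = 1
w5 = w4 ∧ w2 = 1 ∧ 1 = 1
w6 = in1 ⊕ w5 = 1 ⊕ 1 = 0
w7 = ¬w6 = ¬0 = 1
w8 = w3 ⊕ w7 = 1 ⊕ 1 = 0
w9 = w5 ⊕ w8 = 1 ⊕ 0 = 1
So w8 = 0 and w9 = 1.

in0=1 in1=1 in2=1 in3=0 in4=1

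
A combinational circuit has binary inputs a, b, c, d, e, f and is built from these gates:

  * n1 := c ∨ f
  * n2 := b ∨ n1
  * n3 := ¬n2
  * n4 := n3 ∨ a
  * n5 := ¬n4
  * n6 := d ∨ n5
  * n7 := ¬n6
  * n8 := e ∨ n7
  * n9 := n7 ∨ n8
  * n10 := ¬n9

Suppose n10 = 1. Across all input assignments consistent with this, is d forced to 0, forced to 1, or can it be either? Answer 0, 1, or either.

either

Both values of d occur among assignments with n10 = 1:
  d=0: a=0, b=0, c=0, d=0, e=0, f=1
  d=1: a=0, b=0, c=0, d=1, e=0, f=0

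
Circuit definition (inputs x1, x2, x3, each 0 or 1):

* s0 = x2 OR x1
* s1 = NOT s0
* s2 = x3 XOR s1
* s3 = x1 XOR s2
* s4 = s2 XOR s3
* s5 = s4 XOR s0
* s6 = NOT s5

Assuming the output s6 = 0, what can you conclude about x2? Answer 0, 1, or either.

s6 = NOT s5 must be 0, so s5 = 1.
Every assignment with s6 = 0 has x2 = 1; there are 2 such assignment(s).
  x1=0, x2=1, x3=0
  x1=0, x2=1, x3=1

1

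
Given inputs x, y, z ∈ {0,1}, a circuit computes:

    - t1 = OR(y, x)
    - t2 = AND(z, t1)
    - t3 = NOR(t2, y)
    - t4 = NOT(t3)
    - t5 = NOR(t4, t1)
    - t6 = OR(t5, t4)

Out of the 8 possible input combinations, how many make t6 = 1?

7

t6 = OR(t5, t4) must be 1, so at least one of t5, t4 is 1.
Enumerating the 8 input combinations, 7 give t6 = 1 and 1 give t6 = 0.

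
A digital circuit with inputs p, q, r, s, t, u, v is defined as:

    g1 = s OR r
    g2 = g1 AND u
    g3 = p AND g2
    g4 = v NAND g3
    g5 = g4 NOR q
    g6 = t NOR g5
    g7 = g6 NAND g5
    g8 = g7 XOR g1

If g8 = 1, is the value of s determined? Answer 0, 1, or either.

g8 = g7 XOR g1 must be 1, so g7 and g1 differ.
Every assignment with g8 = 1 has s = 0; there are 32 such assignment(s).

0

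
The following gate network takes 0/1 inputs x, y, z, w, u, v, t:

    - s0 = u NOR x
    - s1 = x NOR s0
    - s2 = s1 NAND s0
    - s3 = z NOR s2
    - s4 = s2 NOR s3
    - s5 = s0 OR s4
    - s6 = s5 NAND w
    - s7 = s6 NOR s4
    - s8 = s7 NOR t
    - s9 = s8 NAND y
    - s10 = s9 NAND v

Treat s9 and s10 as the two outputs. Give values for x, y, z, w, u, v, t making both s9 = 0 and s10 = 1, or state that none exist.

Check with x=1, y=1, z=0, w=1, u=0, v=0, t=0:
s0 = u NOR x = 0 NOR 1 = 0
s1 = x NOR s0 = 1 NOR 0 = 0
s2 = s1 NAND s0 = 0 NAND 0 = 1
s3 = z NOR s2 = 0 NOR 1 = 0
s4 = s2 NOR s3 = 1 NOR 0 = 0
s5 = s0 OR s4 = 0 OR 0 = 0
s6 = s5 NAND w = 0 NAND 1 = 1
s7 = s6 NOR s4 = 1 NOR 0 = 0
s8 = s7 NOR t = 0 NOR 0 = 1
s9 = s8 NAND y = 1 NAND 1 = 0
s10 = s9 NAND v = 0 NAND 0 = 1
So s9 = 0 and s10 = 1.

x=1, y=1, z=0, w=1, u=0, v=0, t=0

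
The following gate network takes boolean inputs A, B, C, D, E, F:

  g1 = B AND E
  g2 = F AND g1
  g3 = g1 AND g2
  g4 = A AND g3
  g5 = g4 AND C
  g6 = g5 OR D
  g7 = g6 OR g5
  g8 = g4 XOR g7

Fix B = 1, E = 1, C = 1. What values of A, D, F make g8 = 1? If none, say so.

Check with B = 1, E = 1, C = 1 and A=1, D=1, F=0:
g1 = B AND E = 1 AND 1 = 1
g2 = F AND g1 = 0 AND 1 = 0
g3 = g1 AND g2 = 1 AND 0 = 0
g4 = A AND g3 = 1 AND 0 = 0
g5 = g4 AND C = 0 AND 1 = 0
g6 = g5 OR D = 0 OR 1 = 1
g7 = g6 OR g5 = 1 OR 0 = 1
g8 = g4 XOR g7 = 0 XOR 1 = 1
So g8 = 1.

A=1, D=1, F=0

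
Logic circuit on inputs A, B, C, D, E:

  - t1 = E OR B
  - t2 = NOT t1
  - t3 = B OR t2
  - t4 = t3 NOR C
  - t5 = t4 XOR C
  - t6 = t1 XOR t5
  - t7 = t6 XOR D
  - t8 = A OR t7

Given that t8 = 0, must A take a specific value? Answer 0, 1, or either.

0

t8 = A OR t7 must be 0, so both A = 0 and t7 = 0.
t7 = t6 XOR D must be 0, so t6 and D are equal.
Every assignment with t8 = 0 has A = 0; there are 8 such assignment(s).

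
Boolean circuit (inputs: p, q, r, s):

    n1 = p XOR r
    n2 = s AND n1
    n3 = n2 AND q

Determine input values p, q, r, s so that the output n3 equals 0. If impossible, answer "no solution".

p=1, q=1, r=1, s=0

n3 = n2 AND q must be 0, so at least one of n2, q is 0.
Check with p=1, q=1, r=1, s=0:
n1 = p XOR r = 1 XOR 1 = 0
n2 = s AND n1 = 0 AND 0 = 0
n3 = n2 AND q = 0 AND 1 = 0
So n3 = 0 as required.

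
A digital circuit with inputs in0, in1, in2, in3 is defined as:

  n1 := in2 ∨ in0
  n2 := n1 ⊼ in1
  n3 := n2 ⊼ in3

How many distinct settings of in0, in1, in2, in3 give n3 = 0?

5

n3 = n2 ⊼ in3 must be 0, so both n2 = 1 and in3 = 1.
n2 = n1 ⊼ in1 must be 1, so at least one of n1, in1 is 0.
Satisfying assignments:
  in0=0, in1=0, in2=0, in3=1
  in0=0, in1=0, in2=1, in3=1
  in0=0, in1=1, in2=0, in3=1
  in0=1, in1=0, in2=0, in3=1
  in0=1, in1=0, in2=1, in3=1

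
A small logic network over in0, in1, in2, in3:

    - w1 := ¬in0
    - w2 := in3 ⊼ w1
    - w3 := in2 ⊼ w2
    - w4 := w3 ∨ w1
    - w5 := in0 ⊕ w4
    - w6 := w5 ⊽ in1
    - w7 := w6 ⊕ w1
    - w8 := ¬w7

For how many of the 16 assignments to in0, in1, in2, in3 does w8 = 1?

6

w8 = ¬w7 must be 1, so w7 = 0.
w7 = w6 ⊕ w1 must be 0, so w6 and w1 are equal.
Satisfying assignments:
  in0=1, in1=0, in2=1, in3=0
  in0=1, in1=0, in2=1, in3=1
  in0=1, in1=1, in2=0, in3=0
  in0=1, in1=1, in2=0, in3=1
  in0=1, in1=1, in2=1, in3=0
  in0=1, in1=1, in2=1, in3=1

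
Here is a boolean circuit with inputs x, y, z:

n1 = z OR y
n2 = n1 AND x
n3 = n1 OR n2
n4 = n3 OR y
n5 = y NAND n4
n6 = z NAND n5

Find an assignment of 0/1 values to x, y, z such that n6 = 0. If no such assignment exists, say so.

x=0, y=0, z=1

n6 = z NAND n5 must be 0, so both z = 1 and n5 = 1.
Check with x=0, y=0, z=1:
n1 = z OR y = 1 OR 0 = 1
n2 = n1 AND x = 1 AND 0 = 0
n3 = n1 OR n2 = 1 OR 0 = 1
n4 = n3 OR y = 1 OR 0 = 1
n5 = y NAND n4 = 0 NAND 1 = 1
n6 = z NAND n5 = 1 NAND 1 = 0
So n6 = 0 as required.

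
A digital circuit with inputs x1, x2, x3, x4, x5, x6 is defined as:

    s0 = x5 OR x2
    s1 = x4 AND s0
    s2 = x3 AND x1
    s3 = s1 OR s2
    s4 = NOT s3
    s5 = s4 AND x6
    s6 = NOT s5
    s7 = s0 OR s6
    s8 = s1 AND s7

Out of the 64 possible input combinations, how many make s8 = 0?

s8 = s1 AND s7 must be 0, so at least one of s1, s7 is 0.
Enumerating the 64 input combinations, 40 give s8 = 0 and 24 give s8 = 1.

40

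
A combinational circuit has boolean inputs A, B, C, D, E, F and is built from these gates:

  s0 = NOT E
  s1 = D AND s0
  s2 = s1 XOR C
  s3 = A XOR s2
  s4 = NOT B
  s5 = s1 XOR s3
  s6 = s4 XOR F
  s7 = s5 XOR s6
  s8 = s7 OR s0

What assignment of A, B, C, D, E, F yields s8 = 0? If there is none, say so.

A=1 B=1 C=1 D=0 E=1 F=0

s8 = s7 OR s0 must be 0, so both s7 = 0 and s0 = 0.
s7 = s5 XOR s6 must be 0, so s5 and s6 are equal.
s0 = NOT E must be 0, so E = 1.
Check with A=1 B=1 C=1 D=0 E=1 F=0:
s0 = NOT E = NOT 1 = 0
s1 = D AND s0 = 0 AND 0 = 0
s2 = s1 XOR C = 0 XOR 1 = 1
s3 = A XOR s2 = 1 XOR 1 = 0
s4 = NOT B = NOT 1 = 0
s5 = s1 XOR s3 = 0 XOR 0 = 0
s6 = s4 XOR F = 0 XOR 0 = 0
s7 = s5 XOR s6 = 0 XOR 0 = 0
s8 = s7 OR s0 = 0 OR 0 = 0
So s8 = 0 as required.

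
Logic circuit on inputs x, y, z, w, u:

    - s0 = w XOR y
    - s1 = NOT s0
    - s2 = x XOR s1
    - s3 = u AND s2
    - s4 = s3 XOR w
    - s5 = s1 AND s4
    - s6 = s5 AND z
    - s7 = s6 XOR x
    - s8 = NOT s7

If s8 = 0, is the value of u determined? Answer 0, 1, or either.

Both values of u occur among assignments with s8 = 0:
  u=0: x=0, y=1, z=1, w=1, u=0
  u=1: x=0, y=0, z=1, w=0, u=1

either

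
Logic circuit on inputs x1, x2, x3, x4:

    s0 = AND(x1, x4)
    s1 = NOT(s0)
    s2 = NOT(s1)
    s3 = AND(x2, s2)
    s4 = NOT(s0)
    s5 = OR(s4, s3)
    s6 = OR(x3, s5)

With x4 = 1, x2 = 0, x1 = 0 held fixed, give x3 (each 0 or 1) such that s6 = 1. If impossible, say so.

x3=1

Check with x4 = 1, x2 = 0, x1 = 0 and x3=1:
s0 = AND(x1, x4) = AND(0, 1) = 0
s1 = NOT(s0) = NOT 0 = 1
s2 = NOT(s1) = NOT 1 = 0
s3 = AND(x2, s2) = AND(0, 0) = 0
s4 = NOT(s0) = NOT 0 = 1
s5 = OR(s4, s3) = OR(1, 0) = 1
s6 = OR(x3, s5) = OR(1, 1) = 1
So s6 = 1.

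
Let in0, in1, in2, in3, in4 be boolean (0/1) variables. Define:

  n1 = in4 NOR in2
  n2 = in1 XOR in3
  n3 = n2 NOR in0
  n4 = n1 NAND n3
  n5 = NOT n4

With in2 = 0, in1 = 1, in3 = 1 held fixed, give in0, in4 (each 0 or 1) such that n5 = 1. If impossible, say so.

n5 = NOT n4 must be 1, so n4 = 0.
n4 = n1 NAND n3 must be 0, so both n1 = 1 and n3 = 1.
Check with in2 = 0, in1 = 1, in3 = 1 and in0=0, in4=0:
n1 = in4 NOR in2 = 0 NOR 0 = 1
n2 = in1 XOR in3 = 1 XOR 1 = 0
n3 = n2 NOR in0 = 0 NOR 0 = 1
n4 = n1 NAND n3 = 1 NAND 1 = 0
n5 = NOT n4 = NOT 0 = 1
So n5 = 1.

in0=0, in4=0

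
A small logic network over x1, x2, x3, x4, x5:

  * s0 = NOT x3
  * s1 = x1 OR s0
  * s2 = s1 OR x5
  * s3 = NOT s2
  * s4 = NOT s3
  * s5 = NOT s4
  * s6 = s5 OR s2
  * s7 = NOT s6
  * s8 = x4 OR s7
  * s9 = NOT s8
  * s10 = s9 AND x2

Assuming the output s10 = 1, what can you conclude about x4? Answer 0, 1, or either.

s10 = s9 AND x2 must be 1, so both s9 = 1 and x2 = 1.
s9 = NOT s8 must be 1, so s8 = 0.
Every assignment with s10 = 1 has x4 = 0; there are 8 such assignment(s).

0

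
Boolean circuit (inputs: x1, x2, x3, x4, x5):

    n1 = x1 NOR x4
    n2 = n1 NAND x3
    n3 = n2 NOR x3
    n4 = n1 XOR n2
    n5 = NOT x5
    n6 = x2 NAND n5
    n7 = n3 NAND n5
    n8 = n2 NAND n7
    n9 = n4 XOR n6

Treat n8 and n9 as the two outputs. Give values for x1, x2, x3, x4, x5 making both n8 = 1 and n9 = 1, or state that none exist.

Check with x1=0, x2=1, x3=1, x4=0, x5=0:
n1 = x1 NOR x4 = 0 NOR 0 = 1
n2 = n1 NAND x3 = 1 NAND 1 = 0
n3 = n2 NOR x3 = 0 NOR 1 = 0
n4 = n1 XOR n2 = 1 XOR 0 = 1
n5 = NOT x5 = NOT 0 = 1
n6 = x2 NAND n5 = 1 NAND 1 = 0
n7 = n3 NAND n5 = 0 NAND 1 = 1
n8 = n2 NAND n7 = 0 NAND 1 = 1
n9 = n4 XOR n6 = 1 XOR 0 = 1
So n8 = 1 and n9 = 1.

x1=0, x2=1, x3=1, x4=0, x5=0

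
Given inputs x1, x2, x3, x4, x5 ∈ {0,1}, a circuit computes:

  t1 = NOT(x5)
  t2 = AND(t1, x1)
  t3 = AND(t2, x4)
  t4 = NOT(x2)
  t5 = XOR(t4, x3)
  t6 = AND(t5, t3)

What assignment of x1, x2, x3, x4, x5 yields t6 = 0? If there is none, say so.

x1=1, x2=0, x3=1, x4=0, x5=0

t6 = AND(t5, t3) must be 0, so at least one of t5, t3 is 0.
Check with x1=1, x2=0, x3=1, x4=0, x5=0:
t1 = NOT(x5) = NOT 0 = 1
t2 = AND(t1, x1) = AND(1, 1) = 1
t3 = AND(t2, x4) = AND(1, 0) = 0
t4 = NOT(x2) = NOT 0 = 1
t5 = XOR(t4, x3) = XOR(1, 1) = 0
t6 = AND(t5, t3) = AND(0, 0) = 0
So t6 = 0 as required.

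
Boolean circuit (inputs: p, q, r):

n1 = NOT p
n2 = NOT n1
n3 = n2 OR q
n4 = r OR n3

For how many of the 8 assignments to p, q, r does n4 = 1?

n4 = r OR n3 must be 1, so at least one of r, n3 is 1.
Enumerating the 8 input combinations, 7 give n4 = 1 and 1 give n4 = 0.

7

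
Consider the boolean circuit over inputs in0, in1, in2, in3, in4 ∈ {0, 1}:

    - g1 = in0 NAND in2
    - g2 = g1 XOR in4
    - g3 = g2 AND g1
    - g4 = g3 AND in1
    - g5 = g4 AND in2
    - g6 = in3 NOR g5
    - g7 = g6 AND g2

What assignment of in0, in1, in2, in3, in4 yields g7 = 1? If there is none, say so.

in0=0, in1=1, in2=0, in3=0, in4=0

g7 = g6 AND g2 must be 1, so both g6 = 1 and g2 = 1.
g6 = in3 NOR g5 must be 1, so both in3 = 0 and g5 = 0.
g2 = g1 XOR in4 must be 1, so g1 and in4 differ.
Check with in0=0, in1=1, in2=0, in3=0, in4=0:
g1 = in0 NAND in2 = 0 NAND 0 = 1
g2 = g1 XOR in4 = 1 XOR 0 = 1
g3 = g2 AND g1 = 1 AND 1 = 1
g4 = g3 AND in1 = 1 AND 1 = 1
g5 = g4 AND in2 = 1 AND 0 = 0
g6 = in3 NOR g5 = 0 NOR 0 = 1
g7 = g6 AND g2 = 1 AND 1 = 1
So g7 = 1 as required.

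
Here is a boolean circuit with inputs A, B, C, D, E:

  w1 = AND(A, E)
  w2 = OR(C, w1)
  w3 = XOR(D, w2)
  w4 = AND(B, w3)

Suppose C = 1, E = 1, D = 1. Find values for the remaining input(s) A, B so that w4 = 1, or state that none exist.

no solution exists

With C = 1, E = 1, D = 1 fixed, none of the 4 settings of A, B give w4 = 1.
For example, with A=0, B=0:
w1 = AND(A, E) = AND(0, 1) = 0
w2 = OR(C, w1) = OR(1, 0) = 1
w3 = XOR(D, w2) = XOR(1, 1) = 0
w4 = AND(B, w3) = AND(0, 0) = 0
giving w4 = 0 ≠ 1.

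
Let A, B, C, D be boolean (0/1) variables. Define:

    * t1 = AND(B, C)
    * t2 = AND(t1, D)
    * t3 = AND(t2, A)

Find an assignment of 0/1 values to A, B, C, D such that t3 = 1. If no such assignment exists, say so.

A=1, B=1, C=1, D=1

t3 = AND(t2, A) must be 1, so both t2 = 1 and A = 1.
t2 = AND(t1, D) must be 1, so both t1 = 1 and D = 1.
t1 = AND(B, C) must be 1, so both B = 1 and C = 1.
Check with A=1, B=1, C=1, D=1:
t1 = AND(B, C) = AND(1, 1) = 1
t2 = AND(t1, D) = AND(1, 1) = 1
t3 = AND(t2, A) = AND(1, 1) = 1
So t3 = 1 as required.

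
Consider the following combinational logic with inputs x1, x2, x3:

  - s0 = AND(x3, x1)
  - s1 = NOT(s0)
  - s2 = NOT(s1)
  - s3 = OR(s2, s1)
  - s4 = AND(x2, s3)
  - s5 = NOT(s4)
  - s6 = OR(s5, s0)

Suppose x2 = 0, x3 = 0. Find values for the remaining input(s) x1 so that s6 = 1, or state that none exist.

s6 = OR(s5, s0) must be 1, so at least one of s5, s0 is 1.
Check with x2 = 0, x3 = 0 and x1=0:
s0 = AND(x3, x1) = AND(0, 0) = 0
s1 = NOT(s0) = NOT 0 = 1
s2 = NOT(s1) = NOT 1 = 0
s3 = OR(s2, s1) = OR(0, 1) = 1
s4 = AND(x2, s3) = AND(0, 1) = 0
s5 = NOT(s4) = NOT 0 = 1
s6 = OR(s5, s0) = OR(1, 0) = 1
So s6 = 1.

x1=0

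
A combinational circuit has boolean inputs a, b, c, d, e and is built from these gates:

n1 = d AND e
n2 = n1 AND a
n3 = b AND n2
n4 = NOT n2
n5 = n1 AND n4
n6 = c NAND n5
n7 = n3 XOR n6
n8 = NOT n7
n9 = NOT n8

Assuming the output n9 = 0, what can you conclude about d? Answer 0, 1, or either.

1

n9 = NOT n8 must be 0, so n8 = 1.
Every assignment with n9 = 0 has d = 1; there are 4 such assignment(s).
  a=0, b=0, c=1, d=1, e=1
  a=0, b=1, c=1, d=1, e=1
  a=1, b=1, c=0, d=1, e=1
  a=1, b=1, c=1, d=1, e=1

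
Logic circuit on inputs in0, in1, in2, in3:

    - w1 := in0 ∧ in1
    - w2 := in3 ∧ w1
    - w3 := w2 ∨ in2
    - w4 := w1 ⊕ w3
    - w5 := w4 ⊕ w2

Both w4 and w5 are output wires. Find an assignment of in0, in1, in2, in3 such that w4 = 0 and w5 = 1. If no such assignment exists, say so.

Check with in0=1, in1=1, in2=0, in3=1:
w1 = in0 ∧ in1 = 1 ∧ 1 = 1
w2 = in3 ∧ w1 = 1 ∧ 1 = 1
w3 = w2 ∨ in2 = 1 ∨ 0 = 1
w4 = w1 ⊕ w3 = 1 ⊕ 1 = 0
w5 = w4 ⊕ w2 = 0 ⊕ 1 = 1
So w4 = 0 and w5 = 1.

in0=1, in1=1, in2=0, in3=1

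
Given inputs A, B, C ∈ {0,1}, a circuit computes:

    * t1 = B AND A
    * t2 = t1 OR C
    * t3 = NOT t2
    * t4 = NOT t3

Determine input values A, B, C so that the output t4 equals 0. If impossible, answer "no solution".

A=1, B=0, C=0

t4 = NOT t3 must be 0, so t3 = 1.
t3 = NOT t2 must be 1, so t2 = 0.
t2 = t1 OR C must be 0, so both t1 = 0 and C = 0.
Check with A=1, B=0, C=0:
t1 = B AND A = 0 AND 1 = 0
t2 = t1 OR C = 0 OR 0 = 0
t3 = NOT t2 = NOT 0 = 1
t4 = NOT t3 = NOT 1 = 0
So t4 = 0 as required.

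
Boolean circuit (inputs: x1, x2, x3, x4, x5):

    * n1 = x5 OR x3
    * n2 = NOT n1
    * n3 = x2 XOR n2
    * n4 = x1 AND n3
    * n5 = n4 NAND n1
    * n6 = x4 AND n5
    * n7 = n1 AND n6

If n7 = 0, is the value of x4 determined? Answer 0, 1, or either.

either

Both values of x4 occur among assignments with n7 = 0:
  x4=0: x1=0, x2=0, x3=0, x4=0, x5=0
  x4=1: x1=0, x2=0, x3=0, x4=1, x5=0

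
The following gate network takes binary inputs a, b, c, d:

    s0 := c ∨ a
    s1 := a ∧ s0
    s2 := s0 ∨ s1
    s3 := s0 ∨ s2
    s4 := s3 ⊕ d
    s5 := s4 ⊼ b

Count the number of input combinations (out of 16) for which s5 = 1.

12

s5 = s4 ⊼ b must be 1, so at least one of s4, b is 0.
Enumerating the 16 input combinations, 12 give s5 = 1 and 4 give s5 = 0.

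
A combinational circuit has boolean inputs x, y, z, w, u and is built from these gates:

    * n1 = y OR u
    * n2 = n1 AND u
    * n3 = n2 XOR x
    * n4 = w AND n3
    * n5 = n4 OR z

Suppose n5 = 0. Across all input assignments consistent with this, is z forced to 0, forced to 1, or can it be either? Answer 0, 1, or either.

n5 = n4 OR z must be 0, so both n4 = 0 and z = 0.
n4 = w AND n3 must be 0, so at least one of w, n3 is 0.
Every assignment with n5 = 0 has z = 0; there are 12 such assignment(s).

0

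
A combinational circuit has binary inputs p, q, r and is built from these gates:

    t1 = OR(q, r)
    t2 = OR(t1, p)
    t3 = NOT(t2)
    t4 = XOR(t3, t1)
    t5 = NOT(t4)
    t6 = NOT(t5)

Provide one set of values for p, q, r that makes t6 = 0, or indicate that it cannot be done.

p=1 q=0 r=0

t6 = NOT(t5) must be 0, so t5 = 1.
t5 = NOT(t4) must be 1, so t4 = 0.
Check with p=1 q=0 r=0:
t1 = OR(q, r) = OR(0, 0) = 0
t2 = OR(t1, p) = OR(0, 1) = 1
t3 = NOT(t2) = NOT 1 = 0
t4 = XOR(t3, t1) = XOR(0, 0) = 0
t5 = NOT(t4) = NOT 0 = 1
t6 = NOT(t5) = NOT 1 = 0
So t6 = 0 as required.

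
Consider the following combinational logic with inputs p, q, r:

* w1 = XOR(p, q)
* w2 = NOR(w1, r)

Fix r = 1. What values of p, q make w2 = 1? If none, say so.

With r = 1 fixed, none of the 4 settings of p, q give w2 = 1.
For example, with p=1, q=1:
w1 = XOR(p, q) = XOR(1, 1) = 0
w2 = NOR(w1, r) = NOR(0, 1) = 0
giving w2 = 0 ≠ 1.

no solution exists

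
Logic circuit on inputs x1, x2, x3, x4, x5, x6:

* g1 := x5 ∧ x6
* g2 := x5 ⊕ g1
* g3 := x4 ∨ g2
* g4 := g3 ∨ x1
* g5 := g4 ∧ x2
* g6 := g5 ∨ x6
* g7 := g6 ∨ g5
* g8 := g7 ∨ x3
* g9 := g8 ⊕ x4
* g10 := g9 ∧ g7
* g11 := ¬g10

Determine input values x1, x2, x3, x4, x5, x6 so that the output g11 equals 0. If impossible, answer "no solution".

x1=0, x2=0, x3=1, x4=0, x5=0, x6=1

Check with x1=0, x2=0, x3=1, x4=0, x5=0, x6=1:
g1 = x5 ∧ x6 = 0 ∧ 1 = 0
g2 = x5 ⊕ g1 = 0 ⊕ 0 = 0
g3 = x4 ∨ g2 = 0 ∨ 0 = 0
g4 = g3 ∨ x1 = 0 ∨ 0 = 0
g5 = g4 ∧ x2 = 0 ∧ 0 = 0
g6 = g5 ∨ x6 = 0 ∨ 1 = 1
g7 = g6 ∨ g5 = 1 ∨ 0 = 1
g8 = g7 ∨ x3 = 1 ∨ 1 = 1
g9 = g8 ⊕ x4 = 1 ⊕ 0 = 1
g10 = g9 ∧ g7 = 1 ∧ 1 = 1
g11 = ¬g10 = ¬1 = 0
So g11 = 0 as required.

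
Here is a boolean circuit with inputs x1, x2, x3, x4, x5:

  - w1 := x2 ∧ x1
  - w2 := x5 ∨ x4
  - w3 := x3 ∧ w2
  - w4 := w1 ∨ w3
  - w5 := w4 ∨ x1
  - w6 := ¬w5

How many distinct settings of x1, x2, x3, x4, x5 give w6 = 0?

w6 = ¬w5 must be 0, so w5 = 1.
Enumerating the 32 input combinations, 22 give w6 = 0 and 10 give w6 = 1.

22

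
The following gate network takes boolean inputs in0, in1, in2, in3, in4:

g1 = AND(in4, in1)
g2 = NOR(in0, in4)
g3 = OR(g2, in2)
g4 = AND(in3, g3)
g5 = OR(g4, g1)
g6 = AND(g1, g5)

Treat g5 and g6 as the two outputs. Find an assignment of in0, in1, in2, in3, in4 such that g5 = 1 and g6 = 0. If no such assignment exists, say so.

Check with in0=1, in1=0, in2=1, in3=1, in4=1:
g1 = AND(in4, in1) = AND(1, 0) = 0
g2 = NOR(in0, in4) = NOR(1, 1) = 0
g3 = OR(g2, in2) = OR(0, 1) = 1
g4 = AND(in3, g3) = AND(1, 1) = 1
g5 = OR(g4, g1) = OR(1, 0) = 1
g6 = AND(g1, g5) = AND(0, 1) = 0
So g5 = 1 and g6 = 0.

in0=1, in1=0, in2=1, in3=1, in4=1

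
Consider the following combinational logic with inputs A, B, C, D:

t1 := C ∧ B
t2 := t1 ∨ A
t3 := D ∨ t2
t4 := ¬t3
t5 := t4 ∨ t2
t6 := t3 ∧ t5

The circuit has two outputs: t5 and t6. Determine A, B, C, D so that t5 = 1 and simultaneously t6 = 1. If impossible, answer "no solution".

A=0, B=1, C=1, D=1

Check with A=0, B=1, C=1, D=1:
t1 = C ∧ B = 1 ∧ 1 = 1
t2 = t1 ∨ A = 1 ∨ 0 = 1
t3 = D ∨ t2 = 1 ∨ 1 = 1
t4 = ¬t3 = ¬1 = 0
t5 = t4 ∨ t2 = 0 ∨ 1 = 1
t6 = t3 ∧ t5 = 1 ∧ 1 = 1
So t5 = 1 and t6 = 1.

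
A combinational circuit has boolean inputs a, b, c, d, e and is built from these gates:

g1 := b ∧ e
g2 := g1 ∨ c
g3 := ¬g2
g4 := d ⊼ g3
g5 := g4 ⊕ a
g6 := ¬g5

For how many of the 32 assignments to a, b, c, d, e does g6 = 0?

16

g6 = ¬g5 must be 0, so g5 = 1.
g5 = g4 ⊕ a must be 1, so g4 and a differ.
Enumerating the 32 input combinations, 16 give g6 = 0 and 16 give g6 = 1.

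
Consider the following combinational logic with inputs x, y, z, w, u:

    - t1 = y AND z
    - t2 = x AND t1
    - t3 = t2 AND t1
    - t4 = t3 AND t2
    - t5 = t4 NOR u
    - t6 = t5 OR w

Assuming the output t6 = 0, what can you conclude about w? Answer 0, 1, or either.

t6 = t5 OR w must be 0, so both t5 = 0 and w = 0.
t5 = t4 NOR u must be 0, so at least one of t4, u is 1.
Every assignment with t6 = 0 has w = 0; there are 9 such assignment(s).

0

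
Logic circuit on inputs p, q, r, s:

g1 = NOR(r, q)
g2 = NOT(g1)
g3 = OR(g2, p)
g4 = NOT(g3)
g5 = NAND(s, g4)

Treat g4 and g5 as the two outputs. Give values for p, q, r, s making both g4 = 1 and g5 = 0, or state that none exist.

p=0, q=0, r=0, s=1

Check with p=0, q=0, r=0, s=1:
g1 = NOR(r, q) = NOR(0, 0) = 1
g2 = NOT(g1) = NOT 1 = 0
g3 = OR(g2, p) = OR(0, 0) = 0
g4 = NOT(g3) = NOT 0 = 1
g5 = NAND(s, g4) = NAND(1, 1) = 0
So g4 = 1 and g5 = 0.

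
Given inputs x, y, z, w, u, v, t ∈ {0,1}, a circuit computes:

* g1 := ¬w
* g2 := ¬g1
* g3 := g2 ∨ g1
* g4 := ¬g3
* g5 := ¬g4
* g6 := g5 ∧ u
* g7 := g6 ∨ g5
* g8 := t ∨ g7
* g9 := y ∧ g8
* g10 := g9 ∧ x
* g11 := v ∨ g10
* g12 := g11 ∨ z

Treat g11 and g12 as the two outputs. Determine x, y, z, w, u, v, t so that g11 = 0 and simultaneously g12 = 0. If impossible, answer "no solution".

Check with x=0 y=1 z=0 w=0 u=0 v=0 t=0:
g1 = ¬w = ¬0 = 1
g2 = ¬g1 = ¬1 = 0
g3 = g2 ∨ g1 = 0 ∨ 1 = 1
g4 = ¬g3 = ¬1 = 0
g5 = ¬g4 = ¬0 = 1
g6 = g5 ∧ u = 1 ∧ 0 = 0
g7 = g6 ∨ g5 = 0 ∨ 1 = 1
g8 = t ∨ g7 = 0 ∨ 1 = 1
g9 = y ∧ g8 = 1 ∧ 1 = 1
g10 = g9 ∧ x = 1 ∧ 0 = 0
g11 = v ∨ g10 = 0 ∨ 0 = 0
g12 = g11 ∨ z = 0 ∨ 0 = 0
So g11 = 0 and g12 = 0.

x=0 y=1 z=0 w=0 u=0 v=0 t=0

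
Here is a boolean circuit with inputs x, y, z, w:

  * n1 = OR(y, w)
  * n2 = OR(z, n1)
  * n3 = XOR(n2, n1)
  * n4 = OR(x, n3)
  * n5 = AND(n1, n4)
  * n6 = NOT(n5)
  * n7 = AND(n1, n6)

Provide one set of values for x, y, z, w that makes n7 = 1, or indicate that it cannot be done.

x=0 y=1 z=1 w=0

n7 = AND(n1, n6) must be 1, so both n1 = 1 and n6 = 1.
n1 = OR(y, w) must be 1, so at least one of y, w is 1.
Check with x=0 y=1 z=1 w=0:
n1 = OR(y, w) = OR(1, 0) = 1
n2 = OR(z, n1) = OR(1, 1) = 1
n3 = XOR(n2, n1) = XOR(1, 1) = 0
n4 = OR(x, n3) = OR(0, 0) = 0
n5 = AND(n1, n4) = AND(1, 0) = 0
n6 = NOT(n5) = NOT 0 = 1
n7 = AND(n1, n6) = AND(1, 1) = 1
So n7 = 1 as required.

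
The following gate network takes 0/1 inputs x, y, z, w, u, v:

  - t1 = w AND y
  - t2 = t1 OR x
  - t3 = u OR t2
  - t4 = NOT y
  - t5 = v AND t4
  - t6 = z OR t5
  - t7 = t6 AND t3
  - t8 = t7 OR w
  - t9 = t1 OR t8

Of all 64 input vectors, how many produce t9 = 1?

t9 = t1 OR t8 must be 1, so at least one of t1, t8 is 1.
Enumerating the 64 input combinations, 47 give t9 = 1 and 17 give t9 = 0.

47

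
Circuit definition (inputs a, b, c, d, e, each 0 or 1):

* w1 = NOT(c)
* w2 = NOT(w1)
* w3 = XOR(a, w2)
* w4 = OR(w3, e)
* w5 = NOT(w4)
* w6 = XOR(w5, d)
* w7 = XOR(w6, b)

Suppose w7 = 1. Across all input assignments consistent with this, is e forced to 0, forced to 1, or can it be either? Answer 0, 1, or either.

either

Both values of e occur among assignments with w7 = 1:
  e=0: a=0, b=0, c=0, d=0, e=0
  e=1: a=0, b=0, c=0, d=1, e=1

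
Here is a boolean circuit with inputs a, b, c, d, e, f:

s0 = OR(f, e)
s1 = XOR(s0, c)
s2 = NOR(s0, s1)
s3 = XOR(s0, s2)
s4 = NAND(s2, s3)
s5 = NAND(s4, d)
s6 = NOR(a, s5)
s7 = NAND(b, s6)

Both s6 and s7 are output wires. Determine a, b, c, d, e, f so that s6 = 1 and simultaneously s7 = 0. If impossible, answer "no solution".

Check with a=0 b=1 c=0 d=1 e=1 f=1:
s0 = OR(f, e) = OR(1, 1) = 1
s1 = XOR(s0, c) = XOR(1, 0) = 1
s2 = NOR(s0, s1) = NOR(1, 1) = 0
s3 = XOR(s0, s2) = XOR(1, 0) = 1
s4 = NAND(s2, s3) = NAND(0, 1) = 1
s5 = NAND(s4, d) = NAND(1, 1) = 0
s6 = NOR(a, s5) = NOR(0, 0) = 1
s7 = NAND(b, s6) = NAND(1, 1) = 0
So s6 = 1 and s7 = 0.

a=0 b=1 c=0 d=1 e=1 f=1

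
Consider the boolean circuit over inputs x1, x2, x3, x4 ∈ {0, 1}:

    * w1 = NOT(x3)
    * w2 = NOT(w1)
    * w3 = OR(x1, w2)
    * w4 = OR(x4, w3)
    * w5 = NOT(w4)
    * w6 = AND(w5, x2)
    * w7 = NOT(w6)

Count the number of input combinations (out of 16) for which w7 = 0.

1

w7 = NOT(w6) must be 0, so w6 = 1.
w6 = AND(w5, x2) must be 1, so both w5 = 1 and x2 = 1.
w5 = NOT(w4) must be 1, so w4 = 0.
Satisfying assignments:
  x1=0, x2=1, x3=0, x4=0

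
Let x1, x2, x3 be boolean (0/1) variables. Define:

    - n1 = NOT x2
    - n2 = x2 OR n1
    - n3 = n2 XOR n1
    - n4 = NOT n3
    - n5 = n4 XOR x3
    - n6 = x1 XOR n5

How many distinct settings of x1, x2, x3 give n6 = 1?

n6 = x1 XOR n5 must be 1, so x1 and n5 differ.
Satisfying assignments:
  x1=0, x2=0, x3=0
  x1=0, x2=1, x3=1
  x1=1, x2=0, x3=1
  x1=1, x2=1, x3=0

4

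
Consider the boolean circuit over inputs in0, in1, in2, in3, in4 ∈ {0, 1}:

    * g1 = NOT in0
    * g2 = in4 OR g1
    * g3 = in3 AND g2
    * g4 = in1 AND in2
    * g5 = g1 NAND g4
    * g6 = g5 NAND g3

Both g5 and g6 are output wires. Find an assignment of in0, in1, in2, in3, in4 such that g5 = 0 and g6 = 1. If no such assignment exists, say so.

Check with in0=0 in1=1 in2=1 in3=1 in4=0:
g1 = NOT in0 = NOT 0 = 1
g2 = in4 OR g1 = 0 OR 1 = 1
g3 = in3 AND g2 = 1 AND 1 = 1
g4 = in1 AND in2 = 1 AND 1 = 1
g5 = g1 NAND g4 = 1 NAND 1 = 0
g6 = g5 NAND g3 = 0 NAND 1 = 1
So g5 = 0 and g6 = 1.

in0=0 in1=1 in2=1 in3=1 in4=0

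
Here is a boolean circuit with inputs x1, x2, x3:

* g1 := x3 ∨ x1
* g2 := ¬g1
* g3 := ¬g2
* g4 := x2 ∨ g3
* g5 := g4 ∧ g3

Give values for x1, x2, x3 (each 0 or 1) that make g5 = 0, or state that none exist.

g5 = g4 ∧ g3 must be 0, so at least one of g4, g3 is 0.
Check with x1=0 x2=1 x3=0:
g1 = x3 ∨ x1 = 0 ∨ 0 = 0
g2 = ¬g1 = ¬0 = 1
g3 = ¬g2 = ¬1 = 0
g4 = x2 ∨ g3 = 1 ∨ 0 = 1
g5 = g4 ∧ g3 = 1 ∧ 0 = 0
So g5 = 0 as required.

x1=0 x2=1 x3=0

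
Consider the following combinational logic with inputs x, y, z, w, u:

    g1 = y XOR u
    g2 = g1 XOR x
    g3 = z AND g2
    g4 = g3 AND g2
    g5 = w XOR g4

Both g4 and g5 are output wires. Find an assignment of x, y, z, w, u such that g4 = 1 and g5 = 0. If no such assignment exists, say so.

Check with x=1, y=0, z=1, w=1, u=0:
g1 = y XOR u = 0 XOR 0 = 0
g2 = g1 XOR x = 0 XOR 1 = 1
g3 = z AND g2 = 1 AND 1 = 1
g4 = g3 AND g2 = 1 AND 1 = 1
g5 = w XOR g4 = 1 XOR 1 = 0
So g4 = 1 and g5 = 0.

x=1, y=0, z=1, w=1, u=0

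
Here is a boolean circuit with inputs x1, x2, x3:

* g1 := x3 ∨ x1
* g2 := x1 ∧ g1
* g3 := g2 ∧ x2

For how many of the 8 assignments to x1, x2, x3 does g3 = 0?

g3 = g2 ∧ x2 must be 0, so at least one of g2, x2 is 0.
Satisfying assignments:
  x1=0, x2=0, x3=0
  x1=0, x2=0, x3=1
  x1=0, x2=1, x3=0
  x1=0, x2=1, x3=1
  x1=1, x2=0, x3=0
  x1=1, x2=0, x3=1

6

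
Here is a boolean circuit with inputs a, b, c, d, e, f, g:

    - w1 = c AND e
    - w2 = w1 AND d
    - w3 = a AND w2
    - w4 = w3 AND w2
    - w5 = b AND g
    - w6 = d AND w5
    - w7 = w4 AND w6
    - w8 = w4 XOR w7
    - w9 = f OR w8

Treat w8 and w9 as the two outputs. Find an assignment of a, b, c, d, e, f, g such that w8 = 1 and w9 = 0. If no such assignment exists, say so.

no solution exists

Across all 128 input combinations, none give both w8 = 1 and w9 = 0.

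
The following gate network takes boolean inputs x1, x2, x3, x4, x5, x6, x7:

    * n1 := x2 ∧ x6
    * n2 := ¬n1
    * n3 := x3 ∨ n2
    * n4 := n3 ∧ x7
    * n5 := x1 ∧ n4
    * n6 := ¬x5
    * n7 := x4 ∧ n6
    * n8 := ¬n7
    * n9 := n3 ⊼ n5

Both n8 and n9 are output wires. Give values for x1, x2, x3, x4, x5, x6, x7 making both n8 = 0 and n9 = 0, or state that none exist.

Check with x1=1, x2=1, x3=1, x4=1, x5=0, x6=1, x7=1:
n1 = x2 ∧ x6 = 1 ∧ 1 = 1
n2 = ¬n1 = ¬1 = 0
n3 = x3 ∨ n2 = 1 ∨ 0 = 1
n4 = n3 ∧ x7 = 1 ∧ 1 = 1
n5 = x1 ∧ n4 = 1 ∧ 1 = 1
n6 = ¬x5 = ¬0 = 1
n7 = x4 ∧ n6 = 1 ∧ 1 = 1
n8 = ¬n7 = ¬1 = 0
n9 = n3 ⊼ n5 = 1 ⊼ 1 = 0
So n8 = 0 and n9 = 0.

x1=1, x2=1, x3=1, x4=1, x5=0, x6=1, x7=1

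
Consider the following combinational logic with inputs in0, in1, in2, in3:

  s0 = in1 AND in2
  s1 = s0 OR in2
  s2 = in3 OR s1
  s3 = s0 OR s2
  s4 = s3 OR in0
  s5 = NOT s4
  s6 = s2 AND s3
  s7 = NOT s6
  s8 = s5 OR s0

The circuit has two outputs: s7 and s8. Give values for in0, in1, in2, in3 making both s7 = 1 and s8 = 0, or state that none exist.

Check with in0=1, in1=0, in2=0, in3=0:
s0 = in1 AND in2 = 0 AND 0 = 0
s1 = s0 OR in2 = 0 OR 0 = 0
s2 = in3 OR s1 = 0 OR 0 = 0
s3 = s0 OR s2 = 0 OR 0 = 0
s4 = s3 OR in0 = 0 OR 1 = 1
s5 = NOT s4 = NOT 1 = 0
s6 = s2 AND s3 = 0 AND 0 = 0
s7 = NOT s6 = NOT 0 = 1
s8 = s5 OR s0 = 0 OR 0 = 0
So s7 = 1 and s8 = 0.

in0=1, in1=0, in2=0, in3=0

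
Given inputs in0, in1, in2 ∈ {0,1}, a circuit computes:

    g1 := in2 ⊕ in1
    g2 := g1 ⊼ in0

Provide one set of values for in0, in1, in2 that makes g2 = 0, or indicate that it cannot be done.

in0=1, in1=1, in2=0

g2 = g1 ⊼ in0 must be 0, so both g1 = 1 and in0 = 1.
Check with in0=1, in1=1, in2=0:
g1 = in2 ⊕ in1 = 0 ⊕ 1 = 1
g2 = g1 ⊼ in0 = 1 ⊼ 1 = 0
So g2 = 0 as required.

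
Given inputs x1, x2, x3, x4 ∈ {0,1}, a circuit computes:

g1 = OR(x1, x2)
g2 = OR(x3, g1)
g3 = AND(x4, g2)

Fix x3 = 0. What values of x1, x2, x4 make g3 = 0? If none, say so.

x1=0 x2=0 x4=0

Check with x3 = 0 and x1=0, x2=0, x4=0:
g1 = OR(x1, x2) = OR(0, 0) = 0
g2 = OR(x3, g1) = OR(0, 0) = 0
g3 = AND(x4, g2) = AND(0, 0) = 0
So g3 = 0.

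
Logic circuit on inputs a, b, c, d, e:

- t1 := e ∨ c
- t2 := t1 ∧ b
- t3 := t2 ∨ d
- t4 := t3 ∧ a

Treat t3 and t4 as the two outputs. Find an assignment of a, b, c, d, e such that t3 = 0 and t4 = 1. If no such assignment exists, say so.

Across all 32 input combinations, none give both t3 = 0 and t4 = 1.

no solution exists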